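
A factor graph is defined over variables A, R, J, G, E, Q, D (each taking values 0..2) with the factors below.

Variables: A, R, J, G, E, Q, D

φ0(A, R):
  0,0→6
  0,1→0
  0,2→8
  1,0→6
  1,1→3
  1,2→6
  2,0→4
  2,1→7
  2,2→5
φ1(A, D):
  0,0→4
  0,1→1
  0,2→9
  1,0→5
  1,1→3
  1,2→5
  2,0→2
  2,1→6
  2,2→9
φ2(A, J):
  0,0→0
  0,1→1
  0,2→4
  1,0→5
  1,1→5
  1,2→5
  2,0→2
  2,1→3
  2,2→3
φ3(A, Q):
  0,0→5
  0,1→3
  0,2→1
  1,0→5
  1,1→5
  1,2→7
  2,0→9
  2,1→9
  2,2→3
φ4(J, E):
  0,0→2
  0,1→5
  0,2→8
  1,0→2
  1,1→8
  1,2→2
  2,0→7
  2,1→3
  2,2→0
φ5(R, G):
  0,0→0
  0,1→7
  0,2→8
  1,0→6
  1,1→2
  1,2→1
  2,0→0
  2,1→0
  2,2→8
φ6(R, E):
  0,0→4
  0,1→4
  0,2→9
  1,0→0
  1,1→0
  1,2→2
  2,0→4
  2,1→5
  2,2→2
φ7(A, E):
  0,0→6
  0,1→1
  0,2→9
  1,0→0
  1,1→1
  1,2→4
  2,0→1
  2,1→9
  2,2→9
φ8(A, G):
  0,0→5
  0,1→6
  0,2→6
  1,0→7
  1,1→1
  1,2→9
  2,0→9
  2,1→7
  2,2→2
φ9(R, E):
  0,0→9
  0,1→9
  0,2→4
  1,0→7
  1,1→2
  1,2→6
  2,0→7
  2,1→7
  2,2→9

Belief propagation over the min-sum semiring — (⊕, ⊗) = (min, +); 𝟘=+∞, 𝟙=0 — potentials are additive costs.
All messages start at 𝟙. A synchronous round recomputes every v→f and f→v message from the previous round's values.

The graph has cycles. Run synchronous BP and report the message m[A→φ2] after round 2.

init: all messages = 𝟙 over 3 values
r1 m[φ0→A] = [0, 3, 4]
r1 m[φ0→R] = [4, 0, 5]
r1 m[φ1→A] = [1, 3, 2]
r1 m[φ1→D] = [2, 1, 5]
r1 m[φ2→A] = [0, 5, 2]
r1 m[φ2→J] = [0, 1, 3]
r1 m[φ3→A] = [1, 5, 3]
r1 m[φ3→Q] = [5, 3, 1]
r1 m[φ4→J] = [2, 2, 0]
r1 m[φ4→E] = [2, 3, 0]
r1 m[φ5→R] = [0, 1, 0]
r1 m[φ5→G] = [0, 0, 1]
r1 m[φ6→R] = [4, 0, 2]
r1 m[φ6→E] = [0, 0, 2]
r1 m[φ7→A] = [1, 0, 1]
r1 m[φ7→E] = [0, 1, 4]
r1 m[φ8→A] = [5, 1, 2]
r1 m[φ8→G] = [5, 1, 2]
r1 m[φ9→R] = [4, 2, 7]
r1 m[φ9→E] = [7, 2, 4]
r1 m[A→φ0] = [0, 0, 0]
r1 m[A→φ1] = [0, 0, 0]
r1 m[A→φ2] = [0, 0, 0]
r1 m[A→φ3] = [0, 0, 0]
r1 m[A→φ7] = [0, 0, 0]
r1 m[A→φ8] = [0, 0, 0]
r1 m[R→φ0] = [0, 0, 0]
r1 m[R→φ5] = [0, 0, 0]
r1 m[R→φ6] = [0, 0, 0]
r1 m[R→φ9] = [0, 0, 0]
r1 m[J→φ2] = [0, 0, 0]
r1 m[J→φ4] = [0, 0, 0]
r1 m[G→φ5] = [0, 0, 0]
r1 m[G→φ8] = [0, 0, 0]
r1 m[E→φ4] = [0, 0, 0]
r1 m[E→φ6] = [0, 0, 0]
r1 m[E→φ7] = [0, 0, 0]
r1 m[E→φ9] = [0, 0, 0]
r1 m[Q→φ3] = [0, 0, 0]
r1 m[D→φ1] = [0, 0, 0]
r2 m[φ0→A] = [0, 3, 4]
r2 m[φ0→R] = [4, 0, 5]
r2 m[φ1→A] = [1, 3, 2]
r2 m[φ1→D] = [2, 1, 5]
r2 m[φ2→A] = [0, 5, 2]
r2 m[φ2→J] = [0, 1, 3]
r2 m[φ3→A] = [1, 5, 3]
r2 m[φ3→Q] = [5, 3, 1]
r2 m[φ4→J] = [2, 2, 0]
r2 m[φ4→E] = [2, 3, 0]
r2 m[φ5→R] = [0, 1, 0]
r2 m[φ5→G] = [0, 0, 1]
r2 m[φ6→R] = [4, 0, 2]
r2 m[φ6→E] = [0, 0, 2]
r2 m[φ7→A] = [1, 0, 1]
r2 m[φ7→E] = [0, 1, 4]
r2 m[φ8→A] = [5, 1, 2]
r2 m[φ8→G] = [5, 1, 2]
r2 m[φ9→R] = [4, 2, 7]
r2 m[φ9→E] = [7, 2, 4]
r2 m[A→φ0] = [8, 14, 10]
r2 m[A→φ1] = [7, 14, 12]
r2 m[A→φ2] = [8, 12, 12]
r2 m[A→φ3] = [7, 12, 11]
r2 m[A→φ7] = [7, 17, 13]
r2 m[A→φ8] = [3, 16, 12]
r2 m[R→φ0] = [8, 3, 9]
r2 m[R→φ5] = [12, 2, 14]
r2 m[R→φ6] = [8, 3, 12]
r2 m[R→φ9] = [8, 1, 7]
r2 m[J→φ2] = [2, 2, 0]
r2 m[J→φ4] = [0, 1, 3]
r2 m[G→φ5] = [5, 1, 2]
r2 m[G→φ8] = [0, 0, 1]
r2 m[E→φ4] = [7, 3, 10]
r2 m[E→φ6] = [9, 6, 8]
r2 m[E→φ7] = [9, 5, 6]
r2 m[E→φ9] = [2, 4, 6]
r2 m[Q→φ3] = [0, 0, 0]
r2 m[D→φ1] = [0, 0, 0]

message @ round 2 = [8, 12, 12]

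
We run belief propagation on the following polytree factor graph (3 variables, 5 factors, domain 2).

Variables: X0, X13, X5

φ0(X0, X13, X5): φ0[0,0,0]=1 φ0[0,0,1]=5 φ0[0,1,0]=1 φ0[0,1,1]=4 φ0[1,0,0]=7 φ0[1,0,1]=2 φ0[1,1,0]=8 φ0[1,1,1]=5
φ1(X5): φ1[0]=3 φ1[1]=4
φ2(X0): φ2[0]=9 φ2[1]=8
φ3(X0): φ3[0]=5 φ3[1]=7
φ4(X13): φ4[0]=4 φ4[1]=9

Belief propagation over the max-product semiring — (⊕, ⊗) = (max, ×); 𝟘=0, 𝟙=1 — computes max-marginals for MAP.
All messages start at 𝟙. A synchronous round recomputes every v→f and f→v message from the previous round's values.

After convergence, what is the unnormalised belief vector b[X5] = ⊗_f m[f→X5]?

b[X5] = [12096, 10080]

init: all messages = 𝟙 over 2 values
r1 m[φ0→X0] = [5, 8]
r1 m[φ0→X13] = [7, 8]
r1 m[φ0→X5] = [8, 5]
r1 m[φ1→X5] = [3, 4]
r1 m[φ2→X0] = [9, 8]
r1 m[φ3→X0] = [5, 7]
r1 m[φ4→X13] = [4, 9]
r1 m[X0→φ0] = [1, 1]
r1 m[X0→φ2] = [1, 1]
r1 m[X0→φ3] = [1, 1]
r1 m[X13→φ0] = [1, 1]
r1 m[X13→φ4] = [1, 1]
r1 m[X5→φ0] = [1, 1]
r1 m[X5→φ1] = [1, 1]
r2 m[φ0→X0] = [5, 8]
r2 m[φ0→X13] = [7, 8]
r2 m[φ0→X5] = [8, 5]
r2 m[φ1→X5] = [3, 4]
r2 m[φ2→X0] = [9, 8]
r2 m[φ3→X0] = [5, 7]
r2 m[φ4→X13] = [4, 9]
r2 m[X0→φ0] = [45, 56]
r2 m[X0→φ2] = [25, 56]
r2 m[X0→φ3] = [45, 64]
r2 m[X13→φ0] = [4, 9]
r2 m[X13→φ4] = [7, 8]
r2 m[X5→φ0] = [3, 4]
r2 m[X5→φ1] = [8, 5]
r3 m[φ0→X0] = [144, 216]
r3 m[φ0→X13] = [1176, 1344]
r3 m[φ0→X5] = [4032, 2520]
r3 m[φ1→X5] = [3, 4]
r3 m[φ2→X0] = [9, 8]
r3 m[φ3→X0] = [5, 7]
r3 m[φ4→X13] = [4, 9]
r3 m[X0→φ0] = [45, 56]
r3 m[X0→φ2] = [25, 56]
r3 m[X0→φ3] = [45, 64]
r3 m[X13→φ0] = [4, 9]
r3 m[X13→φ4] = [7, 8]
r3 m[X5→φ0] = [3, 4]
r3 m[X5→φ1] = [8, 5]
r4 m[φ0→X0] = [144, 216]
r4 m[φ0→X13] = [1176, 1344]
r4 m[φ0→X5] = [4032, 2520]
r4 m[φ1→X5] = [3, 4]
r4 m[φ2→X0] = [9, 8]
r4 m[φ3→X0] = [5, 7]
r4 m[φ4→X13] = [4, 9]
r4 m[X0→φ0] = [45, 56]
r4 m[X0→φ2] = [720, 1512]
r4 m[X0→φ3] = [1296, 1728]
r4 m[X13→φ0] = [4, 9]
r4 m[X13→φ4] = [1176, 1344]
r4 m[X5→φ0] = [3, 4]
r4 m[X5→φ1] = [4032, 2520]
r5 m[φ0→X0] = [144, 216]
r5 m[φ0→X13] = [1176, 1344]
r5 m[φ0→X5] = [4032, 2520]
r5 m[φ1→X5] = [3, 4]
r5 m[φ2→X0] = [9, 8]
r5 m[φ3→X0] = [5, 7]
r5 m[φ4→X13] = [4, 9]
r5 m[X0→φ0] = [45, 56]
r5 m[X0→φ2] = [720, 1512]
r5 m[X0→φ3] = [1296, 1728]
r5 m[X13→φ0] = [4, 9]
r5 m[X13→φ4] = [1176, 1344]
r5 m[X5→φ0] = [3, 4]
r5 m[X5→φ1] = [4032, 2520]
fixed point reached at round 5
b[X5] = ⊗ incoming = [12096, 10080]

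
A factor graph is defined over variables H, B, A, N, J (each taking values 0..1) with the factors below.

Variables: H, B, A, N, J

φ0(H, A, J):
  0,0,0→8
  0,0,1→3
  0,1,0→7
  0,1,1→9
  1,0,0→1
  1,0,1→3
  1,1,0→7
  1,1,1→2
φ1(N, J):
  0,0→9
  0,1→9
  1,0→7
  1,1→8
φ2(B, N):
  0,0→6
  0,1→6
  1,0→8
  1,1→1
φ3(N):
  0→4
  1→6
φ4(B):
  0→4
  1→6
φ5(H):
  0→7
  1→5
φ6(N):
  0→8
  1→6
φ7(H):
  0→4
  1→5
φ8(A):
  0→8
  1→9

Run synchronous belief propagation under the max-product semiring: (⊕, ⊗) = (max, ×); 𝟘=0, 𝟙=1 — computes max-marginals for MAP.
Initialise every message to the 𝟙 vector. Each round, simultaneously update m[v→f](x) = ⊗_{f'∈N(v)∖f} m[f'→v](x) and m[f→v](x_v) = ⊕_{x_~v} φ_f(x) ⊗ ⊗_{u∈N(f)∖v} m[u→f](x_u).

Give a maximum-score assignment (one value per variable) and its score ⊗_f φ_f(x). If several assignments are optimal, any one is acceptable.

assignment: (H=0, B=1, A=1, N=0, J=1); score = 31352832

init: all messages = 𝟙 over 2 values
r1 m[φ0→H] = [9, 7]
r1 m[φ0→A] = [8, 9]
r1 m[φ0→J] = [8, 9]
r1 m[φ1→N] = [9, 8]
r1 m[φ1→J] = [9, 9]
r1 m[φ2→B] = [6, 8]
r1 m[φ2→N] = [8, 6]
r1 m[φ3→N] = [4, 6]
r1 m[φ4→B] = [4, 6]
r1 m[φ5→H] = [7, 5]
r1 m[φ6→N] = [8, 6]
r1 m[φ7→H] = [4, 5]
r1 m[φ8→A] = [8, 9]
r1 m[H→φ0] = [1, 1]
r1 m[H→φ5] = [1, 1]
r1 m[H→φ7] = [1, 1]
r1 m[B→φ2] = [1, 1]
r1 m[B→φ4] = [1, 1]
r1 m[A→φ0] = [1, 1]
r1 m[A→φ8] = [1, 1]
r1 m[N→φ1] = [1, 1]
r1 m[N→φ2] = [1, 1]
r1 m[N→φ3] = [1, 1]
r1 m[N→φ6] = [1, 1]
r1 m[J→φ0] = [1, 1]
r1 m[J→φ1] = [1, 1]
r2 m[φ0→H] = [9, 7]
r2 m[φ0→A] = [8, 9]
r2 m[φ0→J] = [8, 9]
r2 m[φ1→N] = [9, 8]
r2 m[φ1→J] = [9, 9]
r2 m[φ2→B] = [6, 8]
r2 m[φ2→N] = [8, 6]
r2 m[φ3→N] = [4, 6]
r2 m[φ4→B] = [4, 6]
r2 m[φ5→H] = [7, 5]
r2 m[φ6→N] = [8, 6]
r2 m[φ7→H] = [4, 5]
r2 m[φ8→A] = [8, 9]
r2 m[H→φ0] = [28, 25]
r2 m[H→φ5] = [36, 35]
r2 m[H→φ7] = [63, 35]
r2 m[B→φ2] = [4, 6]
r2 m[B→φ4] = [6, 8]
r2 m[A→φ0] = [8, 9]
r2 m[A→φ8] = [8, 9]
r2 m[N→φ1] = [256, 216]
r2 m[N→φ2] = [288, 288]
r2 m[N→φ3] = [576, 288]
r2 m[N→φ6] = [288, 288]
r2 m[J→φ0] = [9, 9]
r2 m[J→φ1] = [8, 9]
r3 m[φ0→H] = [729, 567]
r3 m[φ0→A] = [2016, 2268]
r3 m[φ0→J] = [1792, 2268]
r3 m[φ1→N] = [81, 72]
r3 m[φ1→J] = [2304, 2304]
r3 m[φ2→B] = [1728, 2304]
r3 m[φ2→N] = [48, 24]
r3 m[φ3→N] = [4, 6]
r3 m[φ4→B] = [4, 6]
r3 m[φ5→H] = [7, 5]
r3 m[φ6→N] = [8, 6]
r3 m[φ7→H] = [4, 5]
r3 m[φ8→A] = [8, 9]
r3 m[H→φ0] = [28, 25]
r3 m[H→φ5] = [36, 35]
r3 m[H→φ7] = [63, 35]
r3 m[B→φ2] = [4, 6]
r3 m[B→φ4] = [6, 8]
r3 m[A→φ0] = [8, 9]
r3 m[A→φ8] = [8, 9]
r3 m[N→φ1] = [256, 216]
r3 m[N→φ2] = [288, 288]
r3 m[N→φ3] = [576, 288]
r3 m[N→φ6] = [288, 288]
r3 m[J→φ0] = [9, 9]
r3 m[J→φ1] = [8, 9]
r4 m[φ0→H] = [729, 567]
r4 m[φ0→A] = [2016, 2268]
r4 m[φ0→J] = [1792, 2268]
r4 m[φ1→N] = [81, 72]
r4 m[φ1→J] = [2304, 2304]
r4 m[φ2→B] = [1728, 2304]
r4 m[φ2→N] = [48, 24]
r4 m[φ3→N] = [4, 6]
r4 m[φ4→B] = [4, 6]
r4 m[φ5→H] = [7, 5]
r4 m[φ6→N] = [8, 6]
r4 m[φ7→H] = [4, 5]
r4 m[φ8→A] = [8, 9]
r4 m[H→φ0] = [28, 25]
r4 m[H→φ5] = [2916, 2835]
r4 m[H→φ7] = [5103, 2835]
r4 m[B→φ2] = [4, 6]
r4 m[B→φ4] = [1728, 2304]
r4 m[A→φ0] = [8, 9]
r4 m[A→φ8] = [2016, 2268]
r4 m[N→φ1] = [1536, 864]
r4 m[N→φ2] = [2592, 2592]
r4 m[N→φ3] = [31104, 10368]
r4 m[N→φ6] = [15552, 10368]
r4 m[J→φ0] = [2304, 2304]
r4 m[J→φ1] = [1792, 2268]
r5 m[φ0→H] = [186624, 145152]
r5 m[φ0→A] = [516096, 580608]
r5 m[φ0→J] = [1792, 2268]
r5 m[φ1→N] = [20412, 18144]
r5 m[φ1→J] = [13824, 13824]
r5 m[φ2→B] = [15552, 20736]
r5 m[φ2→N] = [48, 24]
r5 m[φ3→N] = [4, 6]
r5 m[φ4→B] = [4, 6]
r5 m[φ5→H] = [7, 5]
r5 m[φ6→N] = [8, 6]
r5 m[φ7→H] = [4, 5]
r5 m[φ8→A] = [8, 9]
r5 m[H→φ0] = [28, 25]
r5 m[H→φ5] = [2916, 2835]
r5 m[H→φ7] = [5103, 2835]
r5 m[B→φ2] = [4, 6]
r5 m[B→φ4] = [1728, 2304]
r5 m[A→φ0] = [8, 9]
r5 m[A→φ8] = [2016, 2268]
r5 m[N→φ1] = [1536, 864]
r5 m[N→φ2] = [2592, 2592]
r5 m[N→φ3] = [31104, 10368]
r5 m[N→φ6] = [15552, 10368]
r5 m[J→φ0] = [2304, 2304]
r5 m[J→φ1] = [1792, 2268]
r6 m[φ0→H] = [186624, 145152]
r6 m[φ0→A] = [516096, 580608]
r6 m[φ0→J] = [1792, 2268]
r6 m[φ1→N] = [20412, 18144]
r6 m[φ1→J] = [13824, 13824]
r6 m[φ2→B] = [15552, 20736]
r6 m[φ2→N] = [48, 24]
r6 m[φ3→N] = [4, 6]
r6 m[φ4→B] = [4, 6]
r6 m[φ5→H] = [7, 5]
r6 m[φ6→N] = [8, 6]
r6 m[φ7→H] = [4, 5]
r6 m[φ8→A] = [8, 9]
r6 m[H→φ0] = [28, 25]
r6 m[H→φ5] = [746496, 725760]
r6 m[H→φ7] = [1306368, 725760]
r6 m[B→φ2] = [4, 6]
r6 m[B→φ4] = [15552, 20736]
r6 m[A→φ0] = [8, 9]
r6 m[A→φ8] = [516096, 580608]
r6 m[N→φ1] = [1536, 864]
r6 m[N→φ2] = [653184, 653184]
r6 m[N→φ3] = [7838208, 2612736]
r6 m[N→φ6] = [3919104, 2612736]
r6 m[J→φ0] = [13824, 13824]
r6 m[J→φ1] = [1792, 2268]
r7 m[φ0→H] = [1119744, 870912]
r7 m[φ0→A] = [3096576, 3483648]
r7 m[φ0→J] = [1792, 2268]
r7 m[φ1→N] = [20412, 18144]
r7 m[φ1→J] = [13824, 13824]
r7 m[φ2→B] = [3919104, 5225472]
r7 m[φ2→N] = [48, 24]
r7 m[φ3→N] = [4, 6]
r7 m[φ4→B] = [4, 6]
r7 m[φ5→H] = [7, 5]
r7 m[φ6→N] = [8, 6]
r7 m[φ7→H] = [4, 5]
r7 m[φ8→A] = [8, 9]
r7 m[H→φ0] = [28, 25]
r7 m[H→φ5] = [746496, 725760]
r7 m[H→φ7] = [1306368, 725760]
r7 m[B→φ2] = [4, 6]
r7 m[B→φ4] = [15552, 20736]
r7 m[A→φ0] = [8, 9]
r7 m[A→φ8] = [516096, 580608]
r7 m[N→φ1] = [1536, 864]
r7 m[N→φ2] = [653184, 653184]
r7 m[N→φ3] = [7838208, 2612736]
r7 m[N→φ6] = [3919104, 2612736]
r7 m[J→φ0] = [13824, 13824]
r7 m[J→φ1] = [1792, 2268]
r8 m[φ0→H] = [1119744, 870912]
r8 m[φ0→A] = [3096576, 3483648]
r8 m[φ0→J] = [1792, 2268]
r8 m[φ1→N] = [20412, 18144]
r8 m[φ1→J] = [13824, 13824]
r8 m[φ2→B] = [3919104, 5225472]
r8 m[φ2→N] = [48, 24]
r8 m[φ3→N] = [4, 6]
r8 m[φ4→B] = [4, 6]
r8 m[φ5→H] = [7, 5]
r8 m[φ6→N] = [8, 6]
r8 m[φ7→H] = [4, 5]
r8 m[φ8→A] = [8, 9]
r8 m[H→φ0] = [28, 25]
r8 m[H→φ5] = [4478976, 4354560]
r8 m[H→φ7] = [7838208, 4354560]
r8 m[B→φ2] = [4, 6]
r8 m[B→φ4] = [3919104, 5225472]
r8 m[A→φ0] = [8, 9]
r8 m[A→φ8] = [3096576, 3483648]
r8 m[N→φ1] = [1536, 864]
r8 m[N→φ2] = [653184, 653184]
r8 m[N→φ3] = [7838208, 2612736]
r8 m[N→φ6] = [3919104, 2612736]
r8 m[J→φ0] = [13824, 13824]
r8 m[J→φ1] = [1792, 2268]
r9 m[φ0→H] = [1119744, 870912]
r9 m[φ0→A] = [3096576, 3483648]
r9 m[φ0→J] = [1792, 2268]
r9 m[φ1→N] = [20412, 18144]
r9 m[φ1→J] = [13824, 13824]
r9 m[φ2→B] = [3919104, 5225472]
r9 m[φ2→N] = [48, 24]
r9 m[φ3→N] = [4, 6]
r9 m[φ4→B] = [4, 6]
r9 m[φ5→H] = [7, 5]
r9 m[φ6→N] = [8, 6]
r9 m[φ7→H] = [4, 5]
r9 m[φ8→A] = [8, 9]
r9 m[H→φ0] = [28, 25]
r9 m[H→φ5] = [4478976, 4354560]
r9 m[H→φ7] = [7838208, 4354560]
r9 m[B→φ2] = [4, 6]
r9 m[B→φ4] = [3919104, 5225472]
r9 m[A→φ0] = [8, 9]
r9 m[A→φ8] = [3096576, 3483648]
r9 m[N→φ1] = [1536, 864]
r9 m[N→φ2] = [653184, 653184]
r9 m[N→φ3] = [7838208, 2612736]
r9 m[N→φ6] = [3919104, 2612736]
r9 m[J→φ0] = [13824, 13824]
r9 m[J→φ1] = [1792, 2268]
fixed point reached at round 9
traceback from H: (H=0, B=1, A=1, N=0, J=1), score=31352832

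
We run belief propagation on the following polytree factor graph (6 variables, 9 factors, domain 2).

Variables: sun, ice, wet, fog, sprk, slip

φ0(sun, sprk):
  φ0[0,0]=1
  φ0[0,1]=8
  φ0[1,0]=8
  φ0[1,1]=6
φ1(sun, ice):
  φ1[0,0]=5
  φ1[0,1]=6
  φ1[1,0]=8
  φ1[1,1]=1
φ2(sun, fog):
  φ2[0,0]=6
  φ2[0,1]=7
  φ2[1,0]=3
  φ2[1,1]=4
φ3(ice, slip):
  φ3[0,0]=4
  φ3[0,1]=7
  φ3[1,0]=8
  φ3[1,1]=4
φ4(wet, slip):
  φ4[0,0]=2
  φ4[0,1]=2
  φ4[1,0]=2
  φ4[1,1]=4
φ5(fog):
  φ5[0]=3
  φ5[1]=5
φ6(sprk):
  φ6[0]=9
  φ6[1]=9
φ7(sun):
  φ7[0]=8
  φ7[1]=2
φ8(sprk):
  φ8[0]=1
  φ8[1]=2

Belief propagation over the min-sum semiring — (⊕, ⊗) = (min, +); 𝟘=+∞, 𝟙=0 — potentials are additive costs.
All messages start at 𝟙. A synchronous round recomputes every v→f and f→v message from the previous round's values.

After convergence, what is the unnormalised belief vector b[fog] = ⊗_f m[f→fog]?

init: all messages = 𝟙 over 2 values
r1 m[φ0→sun] = [1, 6]
r1 m[φ0→sprk] = [1, 6]
r1 m[φ1→sun] = [5, 1]
r1 m[φ1→ice] = [5, 1]
r1 m[φ2→sun] = [6, 3]
r1 m[φ2→fog] = [3, 4]
r1 m[φ3→ice] = [4, 4]
r1 m[φ3→slip] = [4, 4]
r1 m[φ4→wet] = [2, 2]
r1 m[φ4→slip] = [2, 2]
r1 m[φ5→fog] = [3, 5]
r1 m[φ6→sprk] = [9, 9]
r1 m[φ7→sun] = [8, 2]
r1 m[φ8→sprk] = [1, 2]
r1 m[sun→φ0] = [0, 0]
r1 m[sun→φ1] = [0, 0]
r1 m[sun→φ2] = [0, 0]
r1 m[sun→φ7] = [0, 0]
r1 m[ice→φ1] = [0, 0]
r1 m[ice→φ3] = [0, 0]
r1 m[wet→φ4] = [0, 0]
r1 m[fog→φ2] = [0, 0]
r1 m[fog→φ5] = [0, 0]
r1 m[sprk→φ0] = [0, 0]
r1 m[sprk→φ6] = [0, 0]
r1 m[sprk→φ8] = [0, 0]
r1 m[slip→φ3] = [0, 0]
r1 m[slip→φ4] = [0, 0]
r2 m[φ0→sun] = [1, 6]
r2 m[φ0→sprk] = [1, 6]
r2 m[φ1→sun] = [5, 1]
r2 m[φ1→ice] = [5, 1]
r2 m[φ2→sun] = [6, 3]
r2 m[φ2→fog] = [3, 4]
r2 m[φ3→ice] = [4, 4]
r2 m[φ3→slip] = [4, 4]
r2 m[φ4→wet] = [2, 2]
r2 m[φ4→slip] = [2, 2]
r2 m[φ5→fog] = [3, 5]
r2 m[φ6→sprk] = [9, 9]
r2 m[φ7→sun] = [8, 2]
r2 m[φ8→sprk] = [1, 2]
r2 m[sun→φ0] = [19, 6]
r2 m[sun→φ1] = [15, 11]
r2 m[sun→φ2] = [14, 9]
r2 m[sun→φ7] = [12, 10]
r2 m[ice→φ1] = [4, 4]
r2 m[ice→φ3] = [5, 1]
r2 m[wet→φ4] = [0, 0]
r2 m[fog→φ2] = [3, 5]
r2 m[fog→φ5] = [3, 4]
r2 m[sprk→φ0] = [10, 11]
r2 m[sprk→φ6] = [2, 8]
r2 m[sprk→φ8] = [10, 15]
r2 m[slip→φ3] = [2, 2]
r2 m[slip→φ4] = [4, 4]
r3 m[φ0→sun] = [11, 17]
r3 m[φ0→sprk] = [14, 12]
r3 m[φ1→sun] = [9, 5]
r3 m[φ1→ice] = [19, 12]
r3 m[φ2→sun] = [9, 6]
r3 m[φ2→fog] = [12, 13]
r3 m[φ3→ice] = [6, 6]
r3 m[φ3→slip] = [9, 5]
r3 m[φ4→wet] = [6, 6]
r3 m[φ4→slip] = [2, 2]
r3 m[φ5→fog] = [3, 5]
r3 m[φ6→sprk] = [9, 9]
r3 m[φ7→sun] = [8, 2]
r3 m[φ8→sprk] = [1, 2]
r3 m[sun→φ0] = [19, 6]
r3 m[sun→φ1] = [15, 11]
r3 m[sun→φ2] = [14, 9]
r3 m[sun→φ7] = [12, 10]
r3 m[ice→φ1] = [4, 4]
r3 m[ice→φ3] = [5, 1]
r3 m[wet→φ4] = [0, 0]
r3 m[fog→φ2] = [3, 5]
r3 m[fog→φ5] = [3, 4]
r3 m[sprk→φ0] = [10, 11]
r3 m[sprk→φ6] = [2, 8]
r3 m[sprk→φ8] = [10, 15]
r3 m[slip→φ3] = [2, 2]
r3 m[slip→φ4] = [4, 4]
r4 m[φ0→sun] = [11, 17]
r4 m[φ0→sprk] = [14, 12]
r4 m[φ1→sun] = [9, 5]
r4 m[φ1→ice] = [19, 12]
r4 m[φ2→sun] = [9, 6]
r4 m[φ2→fog] = [12, 13]
r4 m[φ3→ice] = [6, 6]
r4 m[φ3→slip] = [9, 5]
r4 m[φ4→wet] = [6, 6]
r4 m[φ4→slip] = [2, 2]
r4 m[φ5→fog] = [3, 5]
r4 m[φ6→sprk] = [9, 9]
r4 m[φ7→sun] = [8, 2]
r4 m[φ8→sprk] = [1, 2]
r4 m[sun→φ0] = [26, 13]
r4 m[sun→φ1] = [28, 25]
r4 m[sun→φ2] = [28, 24]
r4 m[sun→φ7] = [29, 28]
r4 m[ice→φ1] = [6, 6]
r4 m[ice→φ3] = [19, 12]
r4 m[wet→φ4] = [0, 0]
r4 m[fog→φ2] = [3, 5]
r4 m[fog→φ5] = [12, 13]
r4 m[sprk→φ0] = [10, 11]
r4 m[sprk→φ6] = [15, 14]
r4 m[sprk→φ8] = [23, 21]
r4 m[slip→φ3] = [2, 2]
r4 m[slip→φ4] = [9, 5]
r5 m[φ0→sun] = [11, 17]
r5 m[φ0→sprk] = [21, 19]
r5 m[φ1→sun] = [11, 7]
r5 m[φ1→ice] = [33, 26]
r5 m[φ2→sun] = [9, 6]
r5 m[φ2→fog] = [27, 28]
r5 m[φ3→ice] = [6, 6]
r5 m[φ3→slip] = [20, 16]
r5 m[φ4→wet] = [7, 9]
r5 m[φ4→slip] = [2, 2]
r5 m[φ5→fog] = [3, 5]
r5 m[φ6→sprk] = [9, 9]
r5 m[φ7→sun] = [8, 2]
r5 m[φ8→sprk] = [1, 2]
r5 m[sun→φ0] = [26, 13]
r5 m[sun→φ1] = [28, 25]
r5 m[sun→φ2] = [28, 24]
r5 m[sun→φ7] = [29, 28]
r5 m[ice→φ1] = [6, 6]
r5 m[ice→φ3] = [19, 12]
r5 m[wet→φ4] = [0, 0]
r5 m[fog→φ2] = [3, 5]
r5 m[fog→φ5] = [12, 13]
r5 m[sprk→φ0] = [10, 11]
r5 m[sprk→φ6] = [15, 14]
r5 m[sprk→φ8] = [23, 21]
r5 m[slip→φ3] = [2, 2]
r5 m[slip→φ4] = [9, 5]
r6 m[φ0→sun] = [11, 17]
r6 m[φ0→sprk] = [21, 19]
r6 m[φ1→sun] = [11, 7]
r6 m[φ1→ice] = [33, 26]
r6 m[φ2→sun] = [9, 6]
r6 m[φ2→fog] = [27, 28]
r6 m[φ3→ice] = [6, 6]
r6 m[φ3→slip] = [20, 16]
r6 m[φ4→wet] = [7, 9]
r6 m[φ4→slip] = [2, 2]
r6 m[φ5→fog] = [3, 5]
r6 m[φ6→sprk] = [9, 9]
r6 m[φ7→sun] = [8, 2]
r6 m[φ8→sprk] = [1, 2]
r6 m[sun→φ0] = [28, 15]
r6 m[sun→φ1] = [28, 25]
r6 m[sun→φ2] = [30, 26]
r6 m[sun→φ7] = [31, 30]
r6 m[ice→φ1] = [6, 6]
r6 m[ice→φ3] = [33, 26]
r6 m[wet→φ4] = [0, 0]
r6 m[fog→φ2] = [3, 5]
r6 m[fog→φ5] = [27, 28]
r6 m[sprk→φ0] = [10, 11]
r6 m[sprk→φ6] = [22, 21]
r6 m[sprk→φ8] = [30, 28]
r6 m[slip→φ3] = [2, 2]
r6 m[slip→φ4] = [20, 16]
r7 m[φ0→sun] = [11, 17]
r7 m[φ0→sprk] = [23, 21]
r7 m[φ1→sun] = [11, 7]
r7 m[φ1→ice] = [33, 26]
r7 m[φ2→sun] = [9, 6]
r7 m[φ2→fog] = [29, 30]
r7 m[φ3→ice] = [6, 6]
r7 m[φ3→slip] = [34, 30]
r7 m[φ4→wet] = [18, 20]
r7 m[φ4→slip] = [2, 2]
r7 m[φ5→fog] = [3, 5]
r7 m[φ6→sprk] = [9, 9]
r7 m[φ7→sun] = [8, 2]
r7 m[φ8→sprk] = [1, 2]
r7 m[sun→φ0] = [28, 15]
r7 m[sun→φ1] = [28, 25]
r7 m[sun→φ2] = [30, 26]
r7 m[sun→φ7] = [31, 30]
r7 m[ice→φ1] = [6, 6]
r7 m[ice→φ3] = [33, 26]
r7 m[wet→φ4] = [0, 0]
r7 m[fog→φ2] = [3, 5]
r7 m[fog→φ5] = [27, 28]
r7 m[sprk→φ0] = [10, 11]
r7 m[sprk→φ6] = [22, 21]
r7 m[sprk→φ8] = [30, 28]
r7 m[slip→φ3] = [2, 2]
r7 m[slip→φ4] = [20, 16]
r8 m[φ0→sun] = [11, 17]
r8 m[φ0→sprk] = [23, 21]
r8 m[φ1→sun] = [11, 7]
r8 m[φ1→ice] = [33, 26]
r8 m[φ2→sun] = [9, 6]
r8 m[φ2→fog] = [29, 30]
r8 m[φ3→ice] = [6, 6]
r8 m[φ3→slip] = [34, 30]
r8 m[φ4→wet] = [18, 20]
r8 m[φ4→slip] = [2, 2]
r8 m[φ5→fog] = [3, 5]
r8 m[φ6→sprk] = [9, 9]
r8 m[φ7→sun] = [8, 2]
r8 m[φ8→sprk] = [1, 2]
r8 m[sun→φ0] = [28, 15]
r8 m[sun→φ1] = [28, 25]
r8 m[sun→φ2] = [30, 26]
r8 m[sun→φ7] = [31, 30]
r8 m[ice→φ1] = [6, 6]
r8 m[ice→φ3] = [33, 26]
r8 m[wet→φ4] = [0, 0]
r8 m[fog→φ2] = [3, 5]
r8 m[fog→φ5] = [29, 30]
r8 m[sprk→φ0] = [10, 11]
r8 m[sprk→φ6] = [24, 23]
r8 m[sprk→φ8] = [32, 30]
r8 m[slip→φ3] = [2, 2]
r8 m[slip→φ4] = [34, 30]
r9 m[φ0→sun] = [11, 17]
r9 m[φ0→sprk] = [23, 21]
r9 m[φ1→sun] = [11, 7]
r9 m[φ1→ice] = [33, 26]
r9 m[φ2→sun] = [9, 6]
r9 m[φ2→fog] = [29, 30]
r9 m[φ3→ice] = [6, 6]
r9 m[φ3→slip] = [34, 30]
r9 m[φ4→wet] = [32, 34]
r9 m[φ4→slip] = [2, 2]
r9 m[φ5→fog] = [3, 5]
r9 m[φ6→sprk] = [9, 9]
r9 m[φ7→sun] = [8, 2]
r9 m[φ8→sprk] = [1, 2]
r9 m[sun→φ0] = [28, 15]
r9 m[sun→φ1] = [28, 25]
r9 m[sun→φ2] = [30, 26]
r9 m[sun→φ7] = [31, 30]
r9 m[ice→φ1] = [6, 6]
r9 m[ice→φ3] = [33, 26]
r9 m[wet→φ4] = [0, 0]
r9 m[fog→φ2] = [3, 5]
r9 m[fog→φ5] = [29, 30]
r9 m[sprk→φ0] = [10, 11]
r9 m[sprk→φ6] = [24, 23]
r9 m[sprk→φ8] = [32, 30]
r9 m[slip→φ3] = [2, 2]
r9 m[slip→φ4] = [34, 30]
r10 m[φ0→sun] = [11, 17]
r10 m[φ0→sprk] = [23, 21]
r10 m[φ1→sun] = [11, 7]
r10 m[φ1→ice] = [33, 26]
r10 m[φ2→sun] = [9, 6]
r10 m[φ2→fog] = [29, 30]
r10 m[φ3→ice] = [6, 6]
r10 m[φ3→slip] = [34, 30]
r10 m[φ4→wet] = [32, 34]
r10 m[φ4→slip] = [2, 2]
r10 m[φ5→fog] = [3, 5]
r10 m[φ6→sprk] = [9, 9]
r10 m[φ7→sun] = [8, 2]
r10 m[φ8→sprk] = [1, 2]
r10 m[sun→φ0] = [28, 15]
r10 m[sun→φ1] = [28, 25]
r10 m[sun→φ2] = [30, 26]
r10 m[sun→φ7] = [31, 30]
r10 m[ice→φ1] = [6, 6]
r10 m[ice→φ3] = [33, 26]
r10 m[wet→φ4] = [0, 0]
r10 m[fog→φ2] = [3, 5]
r10 m[fog→φ5] = [29, 30]
r10 m[sprk→φ0] = [10, 11]
r10 m[sprk→φ6] = [24, 23]
r10 m[sprk→φ8] = [32, 30]
r10 m[slip→φ3] = [2, 2]
r10 m[slip→φ4] = [34, 30]
fixed point reached at round 10
b[fog] = ⊗ incoming = [32, 35]

b[fog] = [32, 35]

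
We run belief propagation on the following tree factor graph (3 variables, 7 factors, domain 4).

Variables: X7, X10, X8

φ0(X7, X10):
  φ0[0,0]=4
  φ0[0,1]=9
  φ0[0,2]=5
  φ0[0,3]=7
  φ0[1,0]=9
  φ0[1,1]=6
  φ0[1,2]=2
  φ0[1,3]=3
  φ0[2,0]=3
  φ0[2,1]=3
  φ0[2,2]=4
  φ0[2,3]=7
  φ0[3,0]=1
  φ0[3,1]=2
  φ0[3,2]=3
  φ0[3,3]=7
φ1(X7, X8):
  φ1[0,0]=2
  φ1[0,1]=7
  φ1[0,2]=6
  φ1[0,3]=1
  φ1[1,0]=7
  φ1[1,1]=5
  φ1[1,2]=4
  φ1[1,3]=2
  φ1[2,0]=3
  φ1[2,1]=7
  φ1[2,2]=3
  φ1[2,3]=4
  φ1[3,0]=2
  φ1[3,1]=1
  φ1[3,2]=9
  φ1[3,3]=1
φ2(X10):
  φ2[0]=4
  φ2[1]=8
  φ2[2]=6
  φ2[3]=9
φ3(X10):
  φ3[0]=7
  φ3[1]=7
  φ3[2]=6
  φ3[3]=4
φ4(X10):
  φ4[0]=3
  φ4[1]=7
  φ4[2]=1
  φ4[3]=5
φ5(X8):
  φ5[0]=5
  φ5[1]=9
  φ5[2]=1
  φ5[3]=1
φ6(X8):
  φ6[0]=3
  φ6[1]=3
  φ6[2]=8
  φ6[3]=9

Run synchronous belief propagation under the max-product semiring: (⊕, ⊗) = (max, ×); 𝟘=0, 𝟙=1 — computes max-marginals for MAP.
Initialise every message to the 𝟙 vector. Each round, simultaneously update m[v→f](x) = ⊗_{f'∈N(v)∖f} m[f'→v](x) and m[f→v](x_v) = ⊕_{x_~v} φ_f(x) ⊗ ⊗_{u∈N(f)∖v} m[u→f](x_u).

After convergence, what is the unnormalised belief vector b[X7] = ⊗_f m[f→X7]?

init: all messages = 𝟙 over 4 values
r1 m[φ0→X7] = [9, 9, 7, 7]
r1 m[φ0→X10] = [9, 9, 5, 7]
r1 m[φ1→X7] = [7, 7, 7, 9]
r1 m[φ1→X8] = [7, 7, 9, 4]
r1 m[φ2→X10] = [4, 8, 6, 9]
r1 m[φ3→X10] = [7, 7, 6, 4]
r1 m[φ4→X10] = [3, 7, 1, 5]
r1 m[φ5→X8] = [5, 9, 1, 1]
r1 m[φ6→X8] = [3, 3, 8, 9]
r1 m[X7→φ0] = [1, 1, 1, 1]
r1 m[X7→φ1] = [1, 1, 1, 1]
r1 m[X10→φ0] = [1, 1, 1, 1]
r1 m[X10→φ2] = [1, 1, 1, 1]
r1 m[X10→φ3] = [1, 1, 1, 1]
r1 m[X10→φ4] = [1, 1, 1, 1]
r1 m[X8→φ1] = [1, 1, 1, 1]
r1 m[X8→φ5] = [1, 1, 1, 1]
r1 m[X8→φ6] = [1, 1, 1, 1]
r2 m[φ0→X7] = [9, 9, 7, 7]
r2 m[φ0→X10] = [9, 9, 5, 7]
r2 m[φ1→X7] = [7, 7, 7, 9]
r2 m[φ1→X8] = [7, 7, 9, 4]
r2 m[φ2→X10] = [4, 8, 6, 9]
r2 m[φ3→X10] = [7, 7, 6, 4]
r2 m[φ4→X10] = [3, 7, 1, 5]
r2 m[φ5→X8] = [5, 9, 1, 1]
r2 m[φ6→X8] = [3, 3, 8, 9]
r2 m[X7→φ0] = [7, 7, 7, 9]
r2 m[X7→φ1] = [9, 9, 7, 7]
r2 m[X10→φ0] = [84, 392, 36, 180]
r2 m[X10→φ2] = [189, 441, 30, 140]
r2 m[X10→φ3] = [108, 504, 30, 315]
r2 m[X10→φ4] = [252, 504, 180, 252]
r2 m[X8→φ1] = [15, 27, 8, 9]
r2 m[X8→φ5] = [21, 21, 72, 36]
r2 m[X8→φ6] = [35, 63, 9, 4]
r3 m[φ0→X7] = [3528, 2352, 1260, 1260]
r3 m[φ0→X10] = [63, 63, 35, 63]
r3 m[φ1→X7] = [189, 135, 189, 72]
r3 m[φ1→X8] = [63, 63, 63, 28]
r3 m[φ2→X10] = [4, 8, 6, 9]
r3 m[φ3→X10] = [7, 7, 6, 4]
r3 m[φ4→X10] = [3, 7, 1, 5]
r3 m[φ5→X8] = [5, 9, 1, 1]
r3 m[φ6→X8] = [3, 3, 8, 9]
r3 m[X7→φ0] = [7, 7, 7, 9]
r3 m[X7→φ1] = [9, 9, 7, 7]
r3 m[X10→φ0] = [84, 392, 36, 180]
r3 m[X10→φ2] = [189, 441, 30, 140]
r3 m[X10→φ3] = [108, 504, 30, 315]
r3 m[X10→φ4] = [252, 504, 180, 252]
r3 m[X8→φ1] = [15, 27, 8, 9]
r3 m[X8→φ5] = [21, 21, 72, 36]
r3 m[X8→φ6] = [35, 63, 9, 4]
r4 m[φ0→X7] = [3528, 2352, 1260, 1260]
r4 m[φ0→X10] = [63, 63, 35, 63]
r4 m[φ1→X7] = [189, 135, 189, 72]
r4 m[φ1→X8] = [63, 63, 63, 28]
r4 m[φ2→X10] = [4, 8, 6, 9]
r4 m[φ3→X10] = [7, 7, 6, 4]
r4 m[φ4→X10] = [3, 7, 1, 5]
r4 m[φ5→X8] = [5, 9, 1, 1]
r4 m[φ6→X8] = [3, 3, 8, 9]
r4 m[X7→φ0] = [189, 135, 189, 72]
r4 m[X7→φ1] = [3528, 2352, 1260, 1260]
r4 m[X10→φ0] = [84, 392, 36, 180]
r4 m[X10→φ2] = [1323, 3087, 210, 1260]
r4 m[X10→φ3] = [756, 3528, 210, 2835]
r4 m[X10→φ4] = [1764, 3528, 1260, 2268]
r4 m[X8→φ1] = [15, 27, 8, 9]
r4 m[X8→φ5] = [189, 189, 504, 252]
r4 m[X8→φ6] = [315, 567, 63, 28]
r5 m[φ0→X7] = [3528, 2352, 1260, 1260]
r5 m[φ0→X10] = [1215, 1701, 945, 1323]
r5 m[φ1→X7] = [189, 135, 189, 72]
r5 m[φ1→X8] = [16464, 24696, 21168, 5040]
r5 m[φ2→X10] = [4, 8, 6, 9]
r5 m[φ3→X10] = [7, 7, 6, 4]
r5 m[φ4→X10] = [3, 7, 1, 5]
r5 m[φ5→X8] = [5, 9, 1, 1]
r5 m[φ6→X8] = [3, 3, 8, 9]
r5 m[X7→φ0] = [189, 135, 189, 72]
r5 m[X7→φ1] = [3528, 2352, 1260, 1260]
r5 m[X10→φ0] = [84, 392, 36, 180]
r5 m[X10→φ2] = [1323, 3087, 210, 1260]
r5 m[X10→φ3] = [756, 3528, 210, 2835]
r5 m[X10→φ4] = [1764, 3528, 1260, 2268]
r5 m[X8→φ1] = [15, 27, 8, 9]
r5 m[X8→φ5] = [189, 189, 504, 252]
r5 m[X8→φ6] = [315, 567, 63, 28]
r6 m[φ0→X7] = [3528, 2352, 1260, 1260]
r6 m[φ0→X10] = [1215, 1701, 945, 1323]
r6 m[φ1→X7] = [189, 135, 189, 72]
r6 m[φ1→X8] = [16464, 24696, 21168, 5040]
r6 m[φ2→X10] = [4, 8, 6, 9]
r6 m[φ3→X10] = [7, 7, 6, 4]
r6 m[φ4→X10] = [3, 7, 1, 5]
r6 m[φ5→X8] = [5, 9, 1, 1]
r6 m[φ6→X8] = [3, 3, 8, 9]
r6 m[X7→φ0] = [189, 135, 189, 72]
r6 m[X7→φ1] = [3528, 2352, 1260, 1260]
r6 m[X10→φ0] = [84, 392, 36, 180]
r6 m[X10→φ2] = [25515, 83349, 5670, 26460]
r6 m[X10→φ3] = [14580, 95256, 5670, 59535]
r6 m[X10→φ4] = [34020, 95256, 34020, 47628]
r6 m[X8→φ1] = [15, 27, 8, 9]
r6 m[X8→φ5] = [49392, 74088, 169344, 45360]
r6 m[X8→φ6] = [82320, 222264, 21168, 5040]
r7 m[φ0→X7] = [3528, 2352, 1260, 1260]
r7 m[φ0→X10] = [1215, 1701, 945, 1323]
r7 m[φ1→X7] = [189, 135, 189, 72]
r7 m[φ1→X8] = [16464, 24696, 21168, 5040]
r7 m[φ2→X10] = [4, 8, 6, 9]
r7 m[φ3→X10] = [7, 7, 6, 4]
r7 m[φ4→X10] = [3, 7, 1, 5]
r7 m[φ5→X8] = [5, 9, 1, 1]
r7 m[φ6→X8] = [3, 3, 8, 9]
r7 m[X7→φ0] = [189, 135, 189, 72]
r7 m[X7→φ1] = [3528, 2352, 1260, 1260]
r7 m[X10→φ0] = [84, 392, 36, 180]
r7 m[X10→φ2] = [25515, 83349, 5670, 26460]
r7 m[X10→φ3] = [14580, 95256, 5670, 59535]
r7 m[X10→φ4] = [34020, 95256, 34020, 47628]
r7 m[X8→φ1] = [15, 27, 8, 9]
r7 m[X8→φ5] = [49392, 74088, 169344, 45360]
r7 m[X8→φ6] = [82320, 222264, 21168, 5040]
fixed point reached at round 7
b[X7] = ⊗ incoming = [666792, 317520, 238140, 90720]

b[X7] = [666792, 317520, 238140, 90720]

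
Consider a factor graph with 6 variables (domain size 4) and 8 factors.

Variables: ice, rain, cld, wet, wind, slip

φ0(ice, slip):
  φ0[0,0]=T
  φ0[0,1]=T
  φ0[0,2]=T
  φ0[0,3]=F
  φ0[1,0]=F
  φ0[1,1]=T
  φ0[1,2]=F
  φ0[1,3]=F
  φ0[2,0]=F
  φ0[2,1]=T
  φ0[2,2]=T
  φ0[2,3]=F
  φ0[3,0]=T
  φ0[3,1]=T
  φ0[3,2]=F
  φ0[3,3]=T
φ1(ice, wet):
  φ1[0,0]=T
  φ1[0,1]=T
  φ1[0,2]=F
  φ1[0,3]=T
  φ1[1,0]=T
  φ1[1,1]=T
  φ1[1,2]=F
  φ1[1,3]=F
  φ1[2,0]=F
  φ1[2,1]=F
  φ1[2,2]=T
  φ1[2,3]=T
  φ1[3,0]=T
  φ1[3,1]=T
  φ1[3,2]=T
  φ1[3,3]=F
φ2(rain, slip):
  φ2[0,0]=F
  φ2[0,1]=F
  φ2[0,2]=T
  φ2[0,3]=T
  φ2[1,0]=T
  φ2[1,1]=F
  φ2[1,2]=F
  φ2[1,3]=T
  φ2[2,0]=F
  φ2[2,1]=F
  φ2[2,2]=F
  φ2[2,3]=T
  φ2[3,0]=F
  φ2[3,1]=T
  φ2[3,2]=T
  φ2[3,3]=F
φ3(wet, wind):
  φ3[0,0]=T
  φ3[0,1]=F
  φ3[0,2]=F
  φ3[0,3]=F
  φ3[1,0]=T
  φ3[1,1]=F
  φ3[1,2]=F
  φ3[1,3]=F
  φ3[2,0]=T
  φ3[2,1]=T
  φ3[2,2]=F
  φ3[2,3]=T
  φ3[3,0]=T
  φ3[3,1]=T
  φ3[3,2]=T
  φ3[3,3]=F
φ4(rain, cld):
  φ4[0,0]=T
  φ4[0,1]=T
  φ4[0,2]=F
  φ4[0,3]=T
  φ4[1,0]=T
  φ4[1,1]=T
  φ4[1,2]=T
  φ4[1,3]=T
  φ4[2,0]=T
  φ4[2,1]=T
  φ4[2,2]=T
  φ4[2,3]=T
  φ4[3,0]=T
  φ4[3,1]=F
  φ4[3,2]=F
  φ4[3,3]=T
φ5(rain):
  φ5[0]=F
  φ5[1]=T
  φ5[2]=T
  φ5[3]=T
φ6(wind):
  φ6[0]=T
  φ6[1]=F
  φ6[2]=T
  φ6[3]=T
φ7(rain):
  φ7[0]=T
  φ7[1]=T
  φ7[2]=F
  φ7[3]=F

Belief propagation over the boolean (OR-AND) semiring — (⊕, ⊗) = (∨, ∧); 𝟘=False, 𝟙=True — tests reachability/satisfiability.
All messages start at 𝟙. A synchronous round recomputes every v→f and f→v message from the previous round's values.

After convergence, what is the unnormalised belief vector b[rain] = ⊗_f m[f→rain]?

init: all messages = 𝟙 over 4 values
r1 m[φ0→ice] = [T, T, T, T]
r1 m[φ0→slip] = [T, T, T, T]
r1 m[φ1→ice] = [T, T, T, T]
r1 m[φ1→wet] = [T, T, T, T]
r1 m[φ2→rain] = [T, T, T, T]
r1 m[φ2→slip] = [T, T, T, T]
r1 m[φ3→wet] = [T, T, T, T]
r1 m[φ3→wind] = [T, T, T, T]
r1 m[φ4→rain] = [T, T, T, T]
r1 m[φ4→cld] = [T, T, T, T]
r1 m[φ5→rain] = [F, T, T, T]
r1 m[φ6→wind] = [T, F, T, T]
r1 m[φ7→rain] = [T, T, F, F]
r1 m[ice→φ0] = [T, T, T, T]
r1 m[ice→φ1] = [T, T, T, T]
r1 m[rain→φ2] = [T, T, T, T]
r1 m[rain→φ4] = [T, T, T, T]
r1 m[rain→φ5] = [T, T, T, T]
r1 m[rain→φ7] = [T, T, T, T]
r1 m[cld→φ4] = [T, T, T, T]
r1 m[wet→φ1] = [T, T, T, T]
r1 m[wet→φ3] = [T, T, T, T]
r1 m[wind→φ3] = [T, T, T, T]
r1 m[wind→φ6] = [T, T, T, T]
r1 m[slip→φ0] = [T, T, T, T]
r1 m[slip→φ2] = [T, T, T, T]
r2 m[φ0→ice] = [T, T, T, T]
r2 m[φ0→slip] = [T, T, T, T]
r2 m[φ1→ice] = [T, T, T, T]
r2 m[φ1→wet] = [T, T, T, T]
r2 m[φ2→rain] = [T, T, T, T]
r2 m[φ2→slip] = [T, T, T, T]
r2 m[φ3→wet] = [T, T, T, T]
r2 m[φ3→wind] = [T, T, T, T]
r2 m[φ4→rain] = [T, T, T, T]
r2 m[φ4→cld] = [T, T, T, T]
r2 m[φ5→rain] = [F, T, T, T]
r2 m[φ6→wind] = [T, F, T, T]
r2 m[φ7→rain] = [T, T, F, F]
r2 m[ice→φ0] = [T, T, T, T]
r2 m[ice→φ1] = [T, T, T, T]
r2 m[rain→φ2] = [F, T, F, F]
r2 m[rain→φ4] = [F, T, F, F]
r2 m[rain→φ5] = [T, T, F, F]
r2 m[rain→φ7] = [F, T, T, T]
r2 m[cld→φ4] = [T, T, T, T]
r2 m[wet→φ1] = [T, T, T, T]
r2 m[wet→φ3] = [T, T, T, T]
r2 m[wind→φ3] = [T, F, T, T]
r2 m[wind→φ6] = [T, T, T, T]
r2 m[slip→φ0] = [T, T, T, T]
r2 m[slip→φ2] = [T, T, T, T]
r3 m[φ0→ice] = [T, T, T, T]
r3 m[φ0→slip] = [T, T, T, T]
r3 m[φ1→ice] = [T, T, T, T]
r3 m[φ1→wet] = [T, T, T, T]
r3 m[φ2→rain] = [T, T, T, T]
r3 m[φ2→slip] = [T, F, F, T]
r3 m[φ3→wet] = [T, T, T, T]
r3 m[φ3→wind] = [T, T, T, T]
r3 m[φ4→rain] = [T, T, T, T]
r3 m[φ4→cld] = [T, T, T, T]
r3 m[φ5→rain] = [F, T, T, T]
r3 m[φ6→wind] = [T, F, T, T]
r3 m[φ7→rain] = [T, T, F, F]
r3 m[ice→φ0] = [T, T, T, T]
r3 m[ice→φ1] = [T, T, T, T]
r3 m[rain→φ2] = [F, T, F, F]
r3 m[rain→φ4] = [F, T, F, F]
r3 m[rain→φ5] = [T, T, F, F]
r3 m[rain→φ7] = [F, T, T, T]
r3 m[cld→φ4] = [T, T, T, T]
r3 m[wet→φ1] = [T, T, T, T]
r3 m[wet→φ3] = [T, T, T, T]
r3 m[wind→φ3] = [T, F, T, T]
r3 m[wind→φ6] = [T, T, T, T]
r3 m[slip→φ0] = [T, T, T, T]
r3 m[slip→φ2] = [T, T, T, T]
r4 m[φ0→ice] = [T, T, T, T]
r4 m[φ0→slip] = [T, T, T, T]
r4 m[φ1→ice] = [T, T, T, T]
r4 m[φ1→wet] = [T, T, T, T]
r4 m[φ2→rain] = [T, T, T, T]
r4 m[φ2→slip] = [T, F, F, T]
r4 m[φ3→wet] = [T, T, T, T]
r4 m[φ3→wind] = [T, T, T, T]
r4 m[φ4→rain] = [T, T, T, T]
r4 m[φ4→cld] = [T, T, T, T]
r4 m[φ5→rain] = [F, T, T, T]
r4 m[φ6→wind] = [T, F, T, T]
r4 m[φ7→rain] = [T, T, F, F]
r4 m[ice→φ0] = [T, T, T, T]
r4 m[ice→φ1] = [T, T, T, T]
r4 m[rain→φ2] = [F, T, F, F]
r4 m[rain→φ4] = [F, T, F, F]
r4 m[rain→φ5] = [T, T, F, F]
r4 m[rain→φ7] = [F, T, T, T]
r4 m[cld→φ4] = [T, T, T, T]
r4 m[wet→φ1] = [T, T, T, T]
r4 m[wet→φ3] = [T, T, T, T]
r4 m[wind→φ3] = [T, F, T, T]
r4 m[wind→φ6] = [T, T, T, T]
r4 m[slip→φ0] = [T, F, F, T]
r4 m[slip→φ2] = [T, T, T, T]
r5 m[φ0→ice] = [T, F, F, T]
r5 m[φ0→slip] = [T, T, T, T]
r5 m[φ1→ice] = [T, T, T, T]
r5 m[φ1→wet] = [T, T, T, T]
r5 m[φ2→rain] = [T, T, T, T]
r5 m[φ2→slip] = [T, F, F, T]
r5 m[φ3→wet] = [T, T, T, T]
r5 m[φ3→wind] = [T, T, T, T]
r5 m[φ4→rain] = [T, T, T, T]
r5 m[φ4→cld] = [T, T, T, T]
r5 m[φ5→rain] = [F, T, T, T]
r5 m[φ6→wind] = [T, F, T, T]
r5 m[φ7→rain] = [T, T, F, F]
r5 m[ice→φ0] = [T, T, T, T]
r5 m[ice→φ1] = [T, T, T, T]
r5 m[rain→φ2] = [F, T, F, F]
r5 m[rain→φ4] = [F, T, F, F]
r5 m[rain→φ5] = [T, T, F, F]
r5 m[rain→φ7] = [F, T, T, T]
r5 m[cld→φ4] = [T, T, T, T]
r5 m[wet→φ1] = [T, T, T, T]
r5 m[wet→φ3] = [T, T, T, T]
r5 m[wind→φ3] = [T, F, T, T]
r5 m[wind→φ6] = [T, T, T, T]
r5 m[slip→φ0] = [T, F, F, T]
r5 m[slip→φ2] = [T, T, T, T]
r6 m[φ0→ice] = [T, F, F, T]
r6 m[φ0→slip] = [T, T, T, T]
r6 m[φ1→ice] = [T, T, T, T]
r6 m[φ1→wet] = [T, T, T, T]
r6 m[φ2→rain] = [T, T, T, T]
r6 m[φ2→slip] = [T, F, F, T]
r6 m[φ3→wet] = [T, T, T, T]
r6 m[φ3→wind] = [T, T, T, T]
r6 m[φ4→rain] = [T, T, T, T]
r6 m[φ4→cld] = [T, T, T, T]
r6 m[φ5→rain] = [F, T, T, T]
r6 m[φ6→wind] = [T, F, T, T]
r6 m[φ7→rain] = [T, T, F, F]
r6 m[ice→φ0] = [T, T, T, T]
r6 m[ice→φ1] = [T, F, F, T]
r6 m[rain→φ2] = [F, T, F, F]
r6 m[rain→φ4] = [F, T, F, F]
r6 m[rain→φ5] = [T, T, F, F]
r6 m[rain→φ7] = [F, T, T, T]
r6 m[cld→φ4] = [T, T, T, T]
r6 m[wet→φ1] = [T, T, T, T]
r6 m[wet→φ3] = [T, T, T, T]
r6 m[wind→φ3] = [T, F, T, T]
r6 m[wind→φ6] = [T, T, T, T]
r6 m[slip→φ0] = [T, F, F, T]
r6 m[slip→φ2] = [T, T, T, T]
r7 m[φ0→ice] = [T, F, F, T]
r7 m[φ0→slip] = [T, T, T, T]
r7 m[φ1→ice] = [T, T, T, T]
r7 m[φ1→wet] = [T, T, T, T]
r7 m[φ2→rain] = [T, T, T, T]
r7 m[φ2→slip] = [T, F, F, T]
r7 m[φ3→wet] = [T, T, T, T]
r7 m[φ3→wind] = [T, T, T, T]
r7 m[φ4→rain] = [T, T, T, T]
r7 m[φ4→cld] = [T, T, T, T]
r7 m[φ5→rain] = [F, T, T, T]
r7 m[φ6→wind] = [T, F, T, T]
r7 m[φ7→rain] = [T, T, F, F]
r7 m[ice→φ0] = [T, T, T, T]
r7 m[ice→φ1] = [T, F, F, T]
r7 m[rain→φ2] = [F, T, F, F]
r7 m[rain→φ4] = [F, T, F, F]
r7 m[rain→φ5] = [T, T, F, F]
r7 m[rain→φ7] = [F, T, T, T]
r7 m[cld→φ4] = [T, T, T, T]
r7 m[wet→φ1] = [T, T, T, T]
r7 m[wet→φ3] = [T, T, T, T]
r7 m[wind→φ3] = [T, F, T, T]
r7 m[wind→φ6] = [T, T, T, T]
r7 m[slip→φ0] = [T, F, F, T]
r7 m[slip→φ2] = [T, T, T, T]
fixed point reached at round 7
b[rain] = ⊗ incoming = [F, T, F, F]

b[rain] = [F, T, F, F]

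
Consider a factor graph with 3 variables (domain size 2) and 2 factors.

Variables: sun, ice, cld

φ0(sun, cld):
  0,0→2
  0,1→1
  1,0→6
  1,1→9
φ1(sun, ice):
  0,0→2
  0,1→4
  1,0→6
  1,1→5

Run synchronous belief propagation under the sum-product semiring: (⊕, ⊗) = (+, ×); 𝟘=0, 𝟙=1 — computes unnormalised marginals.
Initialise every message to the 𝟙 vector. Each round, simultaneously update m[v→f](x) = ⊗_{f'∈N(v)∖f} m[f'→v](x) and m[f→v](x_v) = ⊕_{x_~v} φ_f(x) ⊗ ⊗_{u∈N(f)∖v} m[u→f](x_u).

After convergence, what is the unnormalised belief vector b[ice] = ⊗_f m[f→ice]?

init: all messages = 𝟙 over 2 values
r1 m[φ0→sun] = [3, 15]
r1 m[φ0→cld] = [8, 10]
r1 m[φ1→sun] = [6, 11]
r1 m[φ1→ice] = [8, 9]
r1 m[sun→φ0] = [1, 1]
r1 m[sun→φ1] = [1, 1]
r1 m[ice→φ1] = [1, 1]
r1 m[cld→φ0] = [1, 1]
r2 m[φ0→sun] = [3, 15]
r2 m[φ0→cld] = [8, 10]
r2 m[φ1→sun] = [6, 11]
r2 m[φ1→ice] = [8, 9]
r2 m[sun→φ0] = [6, 11]
r2 m[sun→φ1] = [3, 15]
r2 m[ice→φ1] = [1, 1]
r2 m[cld→φ0] = [1, 1]
r3 m[φ0→sun] = [3, 15]
r3 m[φ0→cld] = [78, 105]
r3 m[φ1→sun] = [6, 11]
r3 m[φ1→ice] = [96, 87]
r3 m[sun→φ0] = [6, 11]
r3 m[sun→φ1] = [3, 15]
r3 m[ice→φ1] = [1, 1]
r3 m[cld→φ0] = [1, 1]
r4 m[φ0→sun] = [3, 15]
r4 m[φ0→cld] = [78, 105]
r4 m[φ1→sun] = [6, 11]
r4 m[φ1→ice] = [96, 87]
r4 m[sun→φ0] = [6, 11]
r4 m[sun→φ1] = [3, 15]
r4 m[ice→φ1] = [1, 1]
r4 m[cld→φ0] = [1, 1]
fixed point reached at round 4
b[ice] = ⊗ incoming = [96, 87]

b[ice] = [96, 87]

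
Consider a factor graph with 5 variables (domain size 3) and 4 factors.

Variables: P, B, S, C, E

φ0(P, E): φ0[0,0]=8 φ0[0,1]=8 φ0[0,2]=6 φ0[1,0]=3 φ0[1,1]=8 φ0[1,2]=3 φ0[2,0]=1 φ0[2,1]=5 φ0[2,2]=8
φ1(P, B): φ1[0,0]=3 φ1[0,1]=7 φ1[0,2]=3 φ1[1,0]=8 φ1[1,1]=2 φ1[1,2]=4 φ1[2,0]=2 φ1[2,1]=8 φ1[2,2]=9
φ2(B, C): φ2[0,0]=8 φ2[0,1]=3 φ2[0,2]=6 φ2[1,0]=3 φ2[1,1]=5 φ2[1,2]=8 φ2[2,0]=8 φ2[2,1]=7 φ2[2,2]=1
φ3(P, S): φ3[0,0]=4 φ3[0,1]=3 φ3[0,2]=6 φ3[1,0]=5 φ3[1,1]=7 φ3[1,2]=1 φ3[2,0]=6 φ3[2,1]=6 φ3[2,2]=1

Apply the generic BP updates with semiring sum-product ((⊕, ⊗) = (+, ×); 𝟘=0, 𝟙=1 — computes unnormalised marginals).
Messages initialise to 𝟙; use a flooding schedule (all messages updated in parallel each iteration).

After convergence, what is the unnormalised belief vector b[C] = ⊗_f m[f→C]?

init: all messages = 𝟙 over 3 values
r1 m[φ0→P] = [22, 14, 14]
r1 m[φ0→E] = [12, 21, 17]
r1 m[φ1→P] = [13, 14, 19]
r1 m[φ1→B] = [13, 17, 16]
r1 m[φ2→B] = [17, 16, 16]
r1 m[φ2→C] = [19, 15, 15]
r1 m[φ3→P] = [13, 13, 13]
r1 m[φ3→S] = [15, 16, 8]
r1 m[P→φ0] = [1, 1, 1]
r1 m[P→φ1] = [1, 1, 1]
r1 m[P→φ3] = [1, 1, 1]
r1 m[B→φ1] = [1, 1, 1]
r1 m[B→φ2] = [1, 1, 1]
r1 m[S→φ3] = [1, 1, 1]
r1 m[C→φ2] = [1, 1, 1]
r1 m[E→φ0] = [1, 1, 1]
r2 m[φ0→P] = [22, 14, 14]
r2 m[φ0→E] = [12, 21, 17]
r2 m[φ1→P] = [13, 14, 19]
r2 m[φ1→B] = [13, 17, 16]
r2 m[φ2→B] = [17, 16, 16]
r2 m[φ2→C] = [19, 15, 15]
r2 m[φ3→P] = [13, 13, 13]
r2 m[φ3→S] = [15, 16, 8]
r2 m[P→φ0] = [169, 182, 247]
r2 m[P→φ1] = [286, 182, 182]
r2 m[P→φ3] = [286, 196, 266]
r2 m[B→φ1] = [17, 16, 16]
r2 m[B→φ2] = [13, 17, 16]
r2 m[S→φ3] = [1, 1, 1]
r2 m[C→φ2] = [1, 1, 1]
r2 m[E→φ0] = [1, 1, 1]
r3 m[φ0→P] = [22, 14, 14]
r3 m[φ0→E] = [2145, 4043, 3536]
r3 m[φ1→P] = [211, 232, 306]
r3 m[φ1→B] = [2678, 3822, 3224]
r3 m[φ2→B] = [17, 16, 16]
r3 m[φ2→C] = [283, 236, 230]
r3 m[φ3→P] = [13, 13, 13]
r3 m[φ3→S] = [3720, 3826, 2178]
r3 m[P→φ0] = [169, 182, 247]
r3 m[P→φ1] = [286, 182, 182]
r3 m[P→φ3] = [286, 196, 266]
r3 m[B→φ1] = [17, 16, 16]
r3 m[B→φ2] = [13, 17, 16]
r3 m[S→φ3] = [1, 1, 1]
r3 m[C→φ2] = [1, 1, 1]
r3 m[E→φ0] = [1, 1, 1]
r4 m[φ0→P] = [22, 14, 14]
r4 m[φ0→E] = [2145, 4043, 3536]
r4 m[φ1→P] = [211, 232, 306]
r4 m[φ1→B] = [2678, 3822, 3224]
r4 m[φ2→B] = [17, 16, 16]
r4 m[φ2→C] = [283, 236, 230]
r4 m[φ3→P] = [13, 13, 13]
r4 m[φ3→S] = [3720, 3826, 2178]
r4 m[P→φ0] = [2743, 3016, 3978]
r4 m[P→φ1] = [286, 182, 182]
r4 m[P→φ3] = [4642, 3248, 4284]
r4 m[B→φ1] = [17, 16, 16]
r4 m[B→φ2] = [2678, 3822, 3224]
r4 m[S→φ3] = [1, 1, 1]
r4 m[C→φ2] = [1, 1, 1]
r4 m[E→φ0] = [1, 1, 1]
r5 m[φ0→P] = [22, 14, 14]
r5 m[φ0→E] = [34970, 65962, 57330]
r5 m[φ1→P] = [211, 232, 306]
r5 m[φ1→B] = [2678, 3822, 3224]
r5 m[φ2→B] = [17, 16, 16]
r5 m[φ2→C] = [58682, 49712, 49868]
r5 m[φ3→P] = [13, 13, 13]
r5 m[φ3→S] = [60512, 62366, 35384]
r5 m[P→φ0] = [2743, 3016, 3978]
r5 m[P→φ1] = [286, 182, 182]
r5 m[P→φ3] = [4642, 3248, 4284]
r5 m[B→φ1] = [17, 16, 16]
r5 m[B→φ2] = [2678, 3822, 3224]
r5 m[S→φ3] = [1, 1, 1]
r5 m[C→φ2] = [1, 1, 1]
r5 m[E→φ0] = [1, 1, 1]
r6 m[φ0→P] = [22, 14, 14]
r6 m[φ0→E] = [34970, 65962, 57330]
r6 m[φ1→P] = [211, 232, 306]
r6 m[φ1→B] = [2678, 3822, 3224]
r6 m[φ2→B] = [17, 16, 16]
r6 m[φ2→C] = [58682, 49712, 49868]
r6 m[φ3→P] = [13, 13, 13]
r6 m[φ3→S] = [60512, 62366, 35384]
r6 m[P→φ0] = [2743, 3016, 3978]
r6 m[P→φ1] = [286, 182, 182]
r6 m[P→φ3] = [4642, 3248, 4284]
r6 m[B→φ1] = [17, 16, 16]
r6 m[B→φ2] = [2678, 3822, 3224]
r6 m[S→φ3] = [1, 1, 1]
r6 m[C→φ2] = [1, 1, 1]
r6 m[E→φ0] = [1, 1, 1]
fixed point reached at round 6
b[C] = ⊗ incoming = [58682, 49712, 49868]

b[C] = [58682, 49712, 49868]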